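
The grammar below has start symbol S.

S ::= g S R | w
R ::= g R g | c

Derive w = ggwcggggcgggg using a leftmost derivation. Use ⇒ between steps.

S ⇒ gSR   [S ::= g S R]
gSR ⇒ ggSRR   [S ::= g S R]
ggSRR ⇒ ggwRR   [S ::= w]
ggwRR ⇒ ggwcR   [R ::= c]
ggwcR ⇒ ggwcgRg   [R ::= g R g]
ggwcgRg ⇒ ggwcggRgg   [R ::= g R g]
ggwcggRgg ⇒ ggwcgggRggg   [R ::= g R g]
ggwcgggRggg ⇒ ggwcggggRgggg   [R ::= g R g]
ggwcggggRgggg ⇒ ggwcggggcgggg   [R ::= c]

S ⇒ gSR ⇒ ggSRR ⇒ ggwRR ⇒ ggwcR ⇒ ggwcgRg ⇒ ggwcggRgg ⇒ ggwcgggRggg ⇒ ggwcggggRgggg ⇒ ggwcggggcgggg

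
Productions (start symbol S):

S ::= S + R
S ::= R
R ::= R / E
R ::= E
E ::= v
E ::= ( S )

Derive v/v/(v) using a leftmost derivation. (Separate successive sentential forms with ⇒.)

S⇒R⇒R/E⇒R/E/E⇒E/E/E⇒v/E/E⇒v/v/E⇒v/v/(S)⇒v/v/(R)⇒v/v/(E)⇒v/v/(v)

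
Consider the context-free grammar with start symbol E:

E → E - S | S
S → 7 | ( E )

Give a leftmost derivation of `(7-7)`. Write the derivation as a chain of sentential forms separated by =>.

E => S   [E → S]
S => (E)   [S → ( E )]
(E) => (E-S)   [E → E - S]
(E-S) => (S-S)   [E → S]
(S-S) => (7-S)   [S → 7]
(7-S) => (7-7)   [S → 7]

E => S => (E) => (E-S) => (S-S) => (7-S) => (7-7)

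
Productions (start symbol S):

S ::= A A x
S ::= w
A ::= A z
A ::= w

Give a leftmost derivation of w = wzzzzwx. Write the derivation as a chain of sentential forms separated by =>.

S=>AAx=>AzAx=>AzzAx=>AzzzAx=>AzzzzAx=>wzzzzAx=>wzzzzwx

S => AAx   [S ::= A A x]
AAx => AzAx   [A ::= A z]
AzAx => AzzAx   [A ::= A z]
AzzAx => AzzzAx   [A ::= A z]
AzzzAx => AzzzzAx   [A ::= A z]
AzzzzAx => wzzzzAx   [A ::= w]
wzzzzAx => wzzzzwx   [A ::= w]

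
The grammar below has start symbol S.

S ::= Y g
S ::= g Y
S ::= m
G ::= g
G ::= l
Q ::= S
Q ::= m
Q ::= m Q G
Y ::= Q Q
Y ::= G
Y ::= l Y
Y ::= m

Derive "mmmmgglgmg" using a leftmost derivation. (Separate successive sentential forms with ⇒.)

S ⇒ Yg   [S ::= Y g]
Yg ⇒ QQg   [Y ::= Q Q]
QQg ⇒ mQGQg   [Q ::= m Q G]
mQGQg ⇒ mmQGGQg   [Q ::= m Q G]
mmQGGQg ⇒ mmmQGGGQg   [Q ::= m Q G]
mmmQGGGQg ⇒ mmmmGGGQg   [Q ::= m]
mmmmGGGQg ⇒ mmmmgGGQg   [G ::= g]
mmmmgGGQg ⇒ mmmmggGQg   [G ::= g]
mmmmggGQg ⇒ mmmmgglQg   [G ::= l]
mmmmgglQg ⇒ mmmmgglSg   [Q ::= S]
mmmmgglSg ⇒ mmmmgglgYg   [S ::= g Y]
mmmmgglgYg ⇒ mmmmgglgmg   [Y ::= m]

S⇒Yg⇒QQg⇒mQGQg⇒mmQGGQg⇒mmmQGGGQg⇒mmmmGGGQg⇒mmmmgGGQg⇒mmmmggGQg⇒mmmmgglQg⇒mmmmgglSg⇒mmmmgglgYg⇒mmmmgglgmg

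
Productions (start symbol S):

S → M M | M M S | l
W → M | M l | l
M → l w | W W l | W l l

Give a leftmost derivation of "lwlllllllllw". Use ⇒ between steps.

S ⇒ MM ⇒ WllM ⇒ MlllM ⇒ WWllllM ⇒ MWllllM ⇒ lwWllllM ⇒ lwMlllllM ⇒ lwWlllllllM ⇒ lwllllllllM ⇒ lwlllllllllw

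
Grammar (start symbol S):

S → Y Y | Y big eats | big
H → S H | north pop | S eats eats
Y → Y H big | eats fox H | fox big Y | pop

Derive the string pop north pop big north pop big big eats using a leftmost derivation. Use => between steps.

S => Y big eats => Y H big big eats => Y H big H big big eats => pop H big H big big eats => pop north pop big H big big eats => pop north pop big north pop big big eats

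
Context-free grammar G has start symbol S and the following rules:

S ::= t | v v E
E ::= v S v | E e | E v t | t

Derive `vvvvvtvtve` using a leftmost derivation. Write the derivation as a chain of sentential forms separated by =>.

S => vvE => vvEe => vvvSve => vvvvvEve => vvvvvEvtve => vvvvvtvtve

S => vvE   [S ::= v v E]
vvE => vvEe   [E ::= E e]
vvEe => vvvSve   [E ::= v S v]
vvvSve => vvvvvEve   [S ::= v v E]
vvvvvEve => vvvvvEvtve   [E ::= E v t]
vvvvvEvtve => vvvvvtvtve   [E ::= t]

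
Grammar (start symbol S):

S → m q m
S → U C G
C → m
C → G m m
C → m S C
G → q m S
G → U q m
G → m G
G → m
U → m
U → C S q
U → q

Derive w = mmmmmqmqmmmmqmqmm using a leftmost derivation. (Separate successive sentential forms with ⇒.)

S ⇒ UCG   [S → U C G]
UCG ⇒ CSqCG   [U → C S q]
CSqCG ⇒ mSCSqCG   [C → m S C]
mSCSqCG ⇒ mUCGCSqCG   [S → U C G]
mUCGCSqCG ⇒ mCSqCGCSqCG   [U → C S q]
mCSqCGCSqCG ⇒ mGmmSqCGCSqCG   [C → G m m]
mGmmSqCGCSqCG ⇒ mmmmSqCGCSqCG   [G → m]
mmmmSqCGCSqCG ⇒ mmmmmqmqCGCSqCG   [S → m q m]
mmmmmqmqCGCSqCG ⇒ mmmmmqmqmGCSqCG   [C → m]
mmmmmqmqmGCSqCG ⇒ mmmmmqmqmmCSqCG   [G → m]
mmmmmqmqmmCSqCG ⇒ mmmmmqmqmmmSqCG   [C → m]
mmmmmqmqmmmSqCG ⇒ mmmmmqmqmmmmqmqCG   [S → m q m]
mmmmmqmqmmmmqmqCG ⇒ mmmmmqmqmmmmqmqmG   [C → m]
mmmmmqmqmmmmqmqmG ⇒ mmmmmqmqmmmmqmqmm   [G → m]

S⇒UCG⇒CSqCG⇒mSCSqCG⇒mUCGCSqCG⇒mCSqCGCSqCG⇒mGmmSqCGCSqCG⇒mmmmSqCGCSqCG⇒mmmmmqmqCGCSqCG⇒mmmmmqmqmGCSqCG⇒mmmmmqmqmmCSqCG⇒mmmmmqmqmmmSqCG⇒mmmmmqmqmmmmqmqCG⇒mmmmmqmqmmmmqmqmG⇒mmmmmqmqmmmmqmqmm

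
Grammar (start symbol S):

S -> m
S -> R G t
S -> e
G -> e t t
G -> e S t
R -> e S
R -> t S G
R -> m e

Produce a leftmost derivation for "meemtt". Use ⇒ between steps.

S ⇒ RGt   [S -> R G t]
RGt ⇒ meGt   [R -> m e]
meGt ⇒ meeStt   [G -> e S t]
meeStt ⇒ meemtt   [S -> m]

S⇒RGt⇒meGt⇒meeStt⇒meemtt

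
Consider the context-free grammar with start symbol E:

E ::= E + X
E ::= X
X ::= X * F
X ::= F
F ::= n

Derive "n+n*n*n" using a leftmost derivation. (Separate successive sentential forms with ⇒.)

E ⇒ E+X ⇒ X+X ⇒ F+X ⇒ n+X ⇒ n+X*F ⇒ n+X*F*F ⇒ n+F*F*F ⇒ n+n*F*F ⇒ n+n*n*F ⇒ n+n*n*n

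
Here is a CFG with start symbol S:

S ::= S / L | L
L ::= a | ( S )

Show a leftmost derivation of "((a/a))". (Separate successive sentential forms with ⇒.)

S ⇒ L ⇒ (S) ⇒ (L) ⇒ ((S)) ⇒ ((S/L)) ⇒ ((L/L)) ⇒ ((a/L)) ⇒ ((a/a))

S ⇒ L   [S ::= L]
L ⇒ (S)   [L ::= ( S )]
(S) ⇒ (L)   [S ::= L]
(L) ⇒ ((S))   [L ::= ( S )]
((S)) ⇒ ((S/L))   [S ::= S / L]
((S/L)) ⇒ ((L/L))   [S ::= L]
((L/L)) ⇒ ((a/L))   [L ::= a]
((a/L)) ⇒ ((a/a))   [L ::= a]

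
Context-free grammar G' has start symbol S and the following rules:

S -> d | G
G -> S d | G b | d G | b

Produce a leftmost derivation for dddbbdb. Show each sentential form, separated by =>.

S => G => Gb => Sdb => Gdb => Gbdb => Gbbdb => Sdbbdb => Gdbbdb => Sddbbdb => dddbbdb

S => G   [S -> G]
G => Gb   [G -> G b]
Gb => Sdb   [G -> S d]
Sdb => Gdb   [S -> G]
Gdb => Gbdb   [G -> G b]
Gbdb => Gbbdb   [G -> G b]
Gbbdb => Sdbbdb   [G -> S d]
Sdbbdb => Gdbbdb   [S -> G]
Gdbbdb => Sddbbdb   [G -> S d]
Sddbbdb => dddbbdb   [S -> d]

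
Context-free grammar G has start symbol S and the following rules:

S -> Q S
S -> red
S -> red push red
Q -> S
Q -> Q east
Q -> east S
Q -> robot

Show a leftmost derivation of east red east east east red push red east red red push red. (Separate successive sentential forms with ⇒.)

S ⇒ Q S ⇒ S S ⇒ Q S S ⇒ Q east S S ⇒ east S east S S ⇒ east Q S east S S ⇒ east Q east S east S S ⇒ east Q east east S east S S ⇒ east Q east east east S east S S ⇒ east S east east east S east S S ⇒ east red east east east S east S S ⇒ east red east east east red push red east S S ⇒ east red east east east red push red east red S ⇒ east red east east east red push red east red red push red

S ⇒ Q S   [S -> Q S]
Q S ⇒ S S   [Q -> S]
S S ⇒ Q S S   [S -> Q S]
Q S S ⇒ Q east S S   [Q -> Q east]
Q east S S ⇒ east S east S S   [Q -> east S]
east S east S S ⇒ east Q S east S S   [S -> Q S]
east Q S east S S ⇒ east Q east S east S S   [Q -> Q east]
east Q east S east S S ⇒ east Q east east S east S S   [Q -> Q east]
east Q east east S east S S ⇒ east Q east east east S east S S   [Q -> Q east]
east Q east east east S east S S ⇒ east S east east east S east S S   [Q -> S]
east S east east east S east S S ⇒ east red east east east S east S S   [S -> red]
east red east east east S east S S ⇒ east red east east east red push red east S S   [S -> red push red]
east red east east east red push red east S S ⇒ east red east east east red push red east red S   [S -> red]
east red east east east red push red east red S ⇒ east red east east east red push red east red red push red   [S -> red push red]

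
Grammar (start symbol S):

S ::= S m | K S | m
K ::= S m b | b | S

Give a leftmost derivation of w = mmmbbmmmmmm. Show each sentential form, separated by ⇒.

S ⇒ Sm   [S ::= S m]
Sm ⇒ Smm   [S ::= S m]
Smm ⇒ KSmm   [S ::= K S]
KSmm ⇒ SmbSmm   [K ::= S m b]
SmbSmm ⇒ SmmbSmm   [S ::= S m]
SmmbSmm ⇒ mmmbSmm   [S ::= m]
mmmbSmm ⇒ mmmbSmmm   [S ::= S m]
mmmbSmmm ⇒ mmmbSmmmm   [S ::= S m]
mmmbSmmmm ⇒ mmmbKSmmmm   [S ::= K S]
mmmbKSmmmm ⇒ mmmbSSmmmm   [K ::= S]
mmmbSSmmmm ⇒ mmmbKSSmmmm   [S ::= K S]
mmmbKSSmmmm ⇒ mmmbbSSmmmm   [K ::= b]
mmmbbSSmmmm ⇒ mmmbbmSmmmm   [S ::= m]
mmmbbmSmmmm ⇒ mmmbbmmmmmm   [S ::= m]

S ⇒ Sm ⇒ Smm ⇒ KSmm ⇒ SmbSmm ⇒ SmmbSmm ⇒ mmmbSmm ⇒ mmmbSmmm ⇒ mmmbSmmmm ⇒ mmmbKSmmmm ⇒ mmmbSSmmmm ⇒ mmmbKSSmmmm ⇒ mmmbbSSmmmm ⇒ mmmbbmSmmmm ⇒ mmmbbmmmmmm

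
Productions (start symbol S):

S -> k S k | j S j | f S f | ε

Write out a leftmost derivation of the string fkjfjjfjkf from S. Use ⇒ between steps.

S ⇒ fSf   [S -> f S f]
fSf ⇒ fkSkf   [S -> k S k]
fkSkf ⇒ fkjSjkf   [S -> j S j]
fkjSjkf ⇒ fkjfSfjkf   [S -> f S f]
fkjfSfjkf ⇒ fkjfjSjfjkf   [S -> j S j]
fkjfjSjfjkf ⇒ fkjfjjfjkf   [S -> ε]

S⇒fSf⇒fkSkf⇒fkjSjkf⇒fkjfSfjkf⇒fkjfjSjfjkf⇒fkjfjjfjkf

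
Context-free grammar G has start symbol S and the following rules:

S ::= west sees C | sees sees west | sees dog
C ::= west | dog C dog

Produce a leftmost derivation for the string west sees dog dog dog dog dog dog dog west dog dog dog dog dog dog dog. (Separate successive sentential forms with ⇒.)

S ⇒ west sees C   [S ::= west sees C]
west sees C ⇒ west sees dog C dog   [C ::= dog C dog]
west sees dog C dog ⇒ west sees dog dog C dog dog   [C ::= dog C dog]
west sees dog dog C dog dog ⇒ west sees dog dog dog C dog dog dog   [C ::= dog C dog]
west sees dog dog dog C dog dog dog ⇒ west sees dog dog dog dog C dog dog dog dog   [C ::= dog C dog]
west sees dog dog dog dog C dog dog dog dog ⇒ west sees dog dog dog dog dog C dog dog dog dog dog   [C ::= dog C dog]
west sees dog dog dog dog dog C dog dog dog dog dog ⇒ west sees dog dog dog dog dog dog C dog dog dog dog dog dog   [C ::= dog C dog]
west sees dog dog dog dog dog dog C dog dog dog dog dog dog ⇒ west sees dog dog dog dog dog dog dog C dog dog dog dog dog dog dog   [C ::= dog C dog]
west sees dog dog dog dog dog dog dog C dog dog dog dog dog dog dog ⇒ west sees dog dog dog dog dog dog dog west dog dog dog dog dog dog dog   [C ::= west]

S ⇒ west sees C ⇒ west sees dog C dog ⇒ west sees dog dog C dog dog ⇒ west sees dog dog dog C dog dog dog ⇒ west sees dog dog dog dog C dog dog dog dog ⇒ west sees dog dog dog dog dog C dog dog dog dog dog ⇒ west sees dog dog dog dog dog dog C dog dog dog dog dog dog ⇒ west sees dog dog dog dog dog dog dog C dog dog dog dog dog dog dog ⇒ west sees dog dog dog dog dog dog dog west dog dog dog dog dog dog dog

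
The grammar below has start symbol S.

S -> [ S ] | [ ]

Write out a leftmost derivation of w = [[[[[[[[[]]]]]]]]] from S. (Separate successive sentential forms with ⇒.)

S ⇒ [S]   [S -> [ S ]]
[S] ⇒ [[S]]   [S -> [ S ]]
[[S]] ⇒ [[[S]]]   [S -> [ S ]]
[[[S]]] ⇒ [[[[S]]]]   [S -> [ S ]]
[[[[S]]]] ⇒ [[[[[S]]]]]   [S -> [ S ]]
[[[[[S]]]]] ⇒ [[[[[[S]]]]]]   [S -> [ S ]]
[[[[[[S]]]]]] ⇒ [[[[[[[S]]]]]]]   [S -> [ S ]]
[[[[[[[S]]]]]]] ⇒ [[[[[[[[S]]]]]]]]   [S -> [ S ]]
[[[[[[[[S]]]]]]]] ⇒ [[[[[[[[[]]]]]]]]]   [S -> [ ]]

S⇒[S]⇒[[S]]⇒[[[S]]]⇒[[[[S]]]]⇒[[[[[S]]]]]⇒[[[[[[S]]]]]]⇒[[[[[[[S]]]]]]]⇒[[[[[[[[S]]]]]]]]⇒[[[[[[[[[]]]]]]]]]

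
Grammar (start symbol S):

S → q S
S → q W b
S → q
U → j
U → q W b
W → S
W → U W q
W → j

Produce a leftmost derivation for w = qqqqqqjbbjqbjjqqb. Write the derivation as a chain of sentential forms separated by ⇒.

S⇒qS⇒qqWb⇒qqUWqb⇒qqqWbWqb⇒qqqUWqbWqb⇒qqqqWbWqbWqb⇒qqqqSbWqbWqb⇒qqqqqSbWqbWqb⇒qqqqqqWbbWqbWqb⇒qqqqqqjbbWqbWqb⇒qqqqqqjbbjqbWqb⇒qqqqqqjbbjqbUWqqb⇒qqqqqqjbbjqbjWqqb⇒qqqqqqjbbjqbjjqqb

S ⇒ qS   [S → q S]
qS ⇒ qqWb   [S → q W b]
qqWb ⇒ qqUWqb   [W → U W q]
qqUWqb ⇒ qqqWbWqb   [U → q W b]
qqqWbWqb ⇒ qqqUWqbWqb   [W → U W q]
qqqUWqbWqb ⇒ qqqqWbWqbWqb   [U → q W b]
qqqqWbWqbWqb ⇒ qqqqSbWqbWqb   [W → S]
qqqqSbWqbWqb ⇒ qqqqqSbWqbWqb   [S → q S]
qqqqqSbWqbWqb ⇒ qqqqqqWbbWqbWqb   [S → q W b]
qqqqqqWbbWqbWqb ⇒ qqqqqqjbbWqbWqb   [W → j]
qqqqqqjbbWqbWqb ⇒ qqqqqqjbbjqbWqb   [W → j]
qqqqqqjbbjqbWqb ⇒ qqqqqqjbbjqbUWqqb   [W → U W q]
qqqqqqjbbjqbUWqqb ⇒ qqqqqqjbbjqbjWqqb   [U → j]
qqqqqqjbbjqbjWqqb ⇒ qqqqqqjbbjqbjjqqb   [W → j]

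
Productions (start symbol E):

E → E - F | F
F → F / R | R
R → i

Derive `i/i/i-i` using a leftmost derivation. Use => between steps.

E => E-F   [E → E - F]
E-F => F-F   [E → F]
F-F => F/R-F   [F → F / R]
F/R-F => F/R/R-F   [F → F / R]
F/R/R-F => R/R/R-F   [F → R]
R/R/R-F => i/R/R-F   [R → i]
i/R/R-F => i/i/R-F   [R → i]
i/i/R-F => i/i/i-F   [R → i]
i/i/i-F => i/i/i-R   [F → R]
i/i/i-R => i/i/i-i   [R → i]

E => E-F => F-F => F/R-F => F/R/R-F => R/R/R-F => i/R/R-F => i/i/R-F => i/i/i-F => i/i/i-R => i/i/i-i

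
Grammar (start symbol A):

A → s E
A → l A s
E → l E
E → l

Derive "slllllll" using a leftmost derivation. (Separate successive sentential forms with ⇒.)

A ⇒ sE ⇒ slE ⇒ sllE ⇒ slllE ⇒ sllllE ⇒ slllllE ⇒ sllllllE ⇒ slllllll

A ⇒ sE   [A → s E]
sE ⇒ slE   [E → l E]
slE ⇒ sllE   [E → l E]
sllE ⇒ slllE   [E → l E]
slllE ⇒ sllllE   [E → l E]
sllllE ⇒ slllllE   [E → l E]
slllllE ⇒ sllllllE   [E → l E]
sllllllE ⇒ slllllll   [E → l]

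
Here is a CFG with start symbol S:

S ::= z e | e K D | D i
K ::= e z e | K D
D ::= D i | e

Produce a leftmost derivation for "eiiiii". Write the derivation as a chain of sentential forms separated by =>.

S => Di   [S ::= D i]
Di => Dii   [D ::= D i]
Dii => Diii   [D ::= D i]
Diii => Diiii   [D ::= D i]
Diiii => Diiiii   [D ::= D i]
Diiiii => eiiiii   [D ::= e]

S => Di => Dii => Diii => Diiii => Diiiii => eiiiii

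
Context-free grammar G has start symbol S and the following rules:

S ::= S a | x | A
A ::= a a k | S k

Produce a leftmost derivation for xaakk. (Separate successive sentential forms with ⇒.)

S ⇒ A ⇒ Sk ⇒ Ak ⇒ Skk ⇒ Sakk ⇒ Saakk ⇒ xaakk

S ⇒ A   [S ::= A]
A ⇒ Sk   [A ::= S k]
Sk ⇒ Ak   [S ::= A]
Ak ⇒ Skk   [A ::= S k]
Skk ⇒ Sakk   [S ::= S a]
Sakk ⇒ Saakk   [S ::= S a]
Saakk ⇒ xaakk   [S ::= x]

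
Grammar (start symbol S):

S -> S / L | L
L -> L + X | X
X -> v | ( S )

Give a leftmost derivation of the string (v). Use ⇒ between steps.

S⇒L⇒X⇒(S)⇒(L)⇒(X)⇒(v)

S ⇒ L   [S -> L]
L ⇒ X   [L -> X]
X ⇒ (S)   [X -> ( S )]
(S) ⇒ (L)   [S -> L]
(L) ⇒ (X)   [L -> X]
(X) ⇒ (v)   [X -> v]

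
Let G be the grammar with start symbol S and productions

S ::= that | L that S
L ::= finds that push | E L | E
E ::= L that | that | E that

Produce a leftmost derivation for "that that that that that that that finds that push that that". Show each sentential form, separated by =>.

S => L that S => E that S => L that that S => E that that S => L that that that S => E that that that S => E that that that that S => E that that that that that S => L that that that that that that S => E that that that that that that S => that that that that that that that S => that that that that that that that L that S => that that that that that that that finds that push that S => that that that that that that that finds that push that that

S => L that S   [S ::= L that S]
L that S => E that S   [L ::= E]
E that S => L that that S   [E ::= L that]
L that that S => E that that S   [L ::= E]
E that that S => L that that that S   [E ::= L that]
L that that that S => E that that that S   [L ::= E]
E that that that S => E that that that that S   [E ::= E that]
E that that that that S => E that that that that that S   [E ::= E that]
E that that that that that S => L that that that that that that S   [E ::= L that]
L that that that that that that S => E that that that that that that S   [L ::= E]
E that that that that that that S => that that that that that that that S   [E ::= that]
that that that that that that that S => that that that that that that that L that S   [S ::= L that S]
that that that that that that that L that S => that that that that that that that finds that push that S   [L ::= finds that push]
that that that that that that that finds that push that S => that that that that that that that finds that push that that   [S ::= that]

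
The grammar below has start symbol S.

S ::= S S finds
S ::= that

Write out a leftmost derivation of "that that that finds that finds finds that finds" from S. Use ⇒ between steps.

S ⇒ S S finds ⇒ S S finds S finds ⇒ that S finds S finds ⇒ that S S finds finds S finds ⇒ that S S finds S finds finds S finds ⇒ that that S finds S finds finds S finds ⇒ that that that finds S finds finds S finds ⇒ that that that finds that finds finds S finds ⇒ that that that finds that finds finds that finds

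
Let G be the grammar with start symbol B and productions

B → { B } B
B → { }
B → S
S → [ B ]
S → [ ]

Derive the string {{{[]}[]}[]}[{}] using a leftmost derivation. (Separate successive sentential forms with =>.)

B => {B}B   [B → { B } B]
{B}B => {{B}B}B   [B → { B } B]
{{B}B}B => {{{B}B}B}B   [B → { B } B]
{{{B}B}B}B => {{{S}B}B}B   [B → S]
{{{S}B}B}B => {{{[]}B}B}B   [S → [ ]]
{{{[]}B}B}B => {{{[]}S}B}B   [B → S]
{{{[]}S}B}B => {{{[]}[]}B}B   [S → [ ]]
{{{[]}[]}B}B => {{{[]}[]}S}B   [B → S]
{{{[]}[]}S}B => {{{[]}[]}[]}B   [S → [ ]]
{{{[]}[]}[]}B => {{{[]}[]}[]}S   [B → S]
{{{[]}[]}[]}S => {{{[]}[]}[]}[B]   [S → [ B ]]
{{{[]}[]}[]}[B] => {{{[]}[]}[]}[{}]   [B → { }]

B => {B}B => {{B}B}B => {{{B}B}B}B => {{{S}B}B}B => {{{[]}B}B}B => {{{[]}S}B}B => {{{[]}[]}B}B => {{{[]}[]}S}B => {{{[]}[]}[]}B => {{{[]}[]}[]}S => {{{[]}[]}[]}[B] => {{{[]}[]}[]}[{}]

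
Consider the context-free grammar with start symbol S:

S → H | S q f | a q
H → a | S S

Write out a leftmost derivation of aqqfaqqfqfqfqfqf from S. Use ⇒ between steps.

S ⇒ Sqf ⇒ Sqfqf ⇒ Sqfqfqf ⇒ Sqfqfqfqf ⇒ Hqfqfqfqf ⇒ SSqfqfqfqf ⇒ SqfSqfqfqfqf ⇒ aqqfSqfqfqfqf ⇒ aqqfSqfqfqfqfqf ⇒ aqqfaqqfqfqfqfqf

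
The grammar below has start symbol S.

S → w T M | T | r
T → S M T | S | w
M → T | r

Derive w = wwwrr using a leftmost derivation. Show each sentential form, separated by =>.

S => wTM => wSM => wwTMM => wwwMM => wwwrM => wwwrr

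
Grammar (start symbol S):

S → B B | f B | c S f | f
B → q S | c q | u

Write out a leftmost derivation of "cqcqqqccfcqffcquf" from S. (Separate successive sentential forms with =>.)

S => cSf => cBBf => cqSBf => cqBBBf => cqcqBBf => cqcqqSBf => cqcqqBBBf => cqcqqqSBBf => cqcqqqcSfBBf => cqcqqqccSffBBf => cqcqqqccfBffBBf => cqcqqqccfcqffBBf => cqcqqqccfcqffcqBf => cqcqqqccfcqffcquf

S => cSf   [S → c S f]
cSf => cBBf   [S → B B]
cBBf => cqSBf   [B → q S]
cqSBf => cqBBBf   [S → B B]
cqBBBf => cqcqBBf   [B → c q]
cqcqBBf => cqcqqSBf   [B → q S]
cqcqqSBf => cqcqqBBBf   [S → B B]
cqcqqBBBf => cqcqqqSBBf   [B → q S]
cqcqqqSBBf => cqcqqqcSfBBf   [S → c S f]
cqcqqqcSfBBf => cqcqqqccSffBBf   [S → c S f]
cqcqqqccSffBBf => cqcqqqccfBffBBf   [S → f B]
cqcqqqccfBffBBf => cqcqqqccfcqffBBf   [B → c q]
cqcqqqccfcqffBBf => cqcqqqccfcqffcqBf   [B → c q]
cqcqqqccfcqffcqBf => cqcqqqccfcqffcquf   [B → u]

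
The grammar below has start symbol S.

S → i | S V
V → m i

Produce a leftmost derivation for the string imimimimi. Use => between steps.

S=>SV=>SVV=>SVVV=>SVVVV=>iVVVV=>imiVVV=>imimiVV=>imimimiV=>imimimimi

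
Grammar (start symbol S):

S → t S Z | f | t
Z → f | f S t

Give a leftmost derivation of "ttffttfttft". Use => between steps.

S=>tSZ=>ttSZZ=>ttfZZ=>ttffStZ=>ttffttZ=>ttffttfSt=>ttffttftSZt=>ttffttfttZt=>ttffttfttft

S => tSZ   [S → t S Z]
tSZ => ttSZZ   [S → t S Z]
ttSZZ => ttfZZ   [S → f]
ttfZZ => ttffStZ   [Z → f S t]
ttffStZ => ttffttZ   [S → t]
ttffttZ => ttffttfSt   [Z → f S t]
ttffttfSt => ttffttftSZt   [S → t S Z]
ttffttftSZt => ttffttfttZt   [S → t]
ttffttfttZt => ttffttfttft   [Z → f]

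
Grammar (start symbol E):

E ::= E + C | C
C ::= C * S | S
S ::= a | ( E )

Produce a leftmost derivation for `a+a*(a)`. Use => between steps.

E => E+C => C+C => S+C => a+C => a+C*S => a+S*S => a+a*S => a+a*(E) => a+a*(C) => a+a*(S) => a+a*(a)

E => E+C   [E ::= E + C]
E+C => C+C   [E ::= C]
C+C => S+C   [C ::= S]
S+C => a+C   [S ::= a]
a+C => a+C*S   [C ::= C * S]
a+C*S => a+S*S   [C ::= S]
a+S*S => a+a*S   [S ::= a]
a+a*S => a+a*(E)   [S ::= ( E )]
a+a*(E) => a+a*(C)   [E ::= C]
a+a*(C) => a+a*(S)   [C ::= S]
a+a*(S) => a+a*(a)   [S ::= a]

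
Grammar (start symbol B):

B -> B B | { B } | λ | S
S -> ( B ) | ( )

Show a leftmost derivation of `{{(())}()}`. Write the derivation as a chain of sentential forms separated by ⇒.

B ⇒ {B}   [B -> { B }]
{B} ⇒ {BB}   [B -> B B]
{BB} ⇒ {{B}B}   [B -> { B }]
{{B}B} ⇒ {{S}B}   [B -> S]
{{S}B} ⇒ {{(B)}B}   [S -> ( B )]
{{(B)}B} ⇒ {{(S)}B}   [B -> S]
{{(S)}B} ⇒ {{((B))}B}   [S -> ( B )]
{{((B))}B} ⇒ {{(())}B}   [B -> λ]
{{(())}B} ⇒ {{(())}S}   [B -> S]
{{(())}S} ⇒ {{(())}(B)}   [S -> ( B )]
{{(())}(B)} ⇒ {{(())}()}   [B -> λ]

B⇒{B}⇒{BB}⇒{{B}B}⇒{{S}B}⇒{{(B)}B}⇒{{(S)}B}⇒{{((B))}B}⇒{{(())}B}⇒{{(())}S}⇒{{(())}(B)}⇒{{(())}()}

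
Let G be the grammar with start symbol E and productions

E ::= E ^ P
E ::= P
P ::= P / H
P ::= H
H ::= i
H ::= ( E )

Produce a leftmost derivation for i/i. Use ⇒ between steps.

E ⇒ P ⇒ P/H ⇒ H/H ⇒ i/H ⇒ i/i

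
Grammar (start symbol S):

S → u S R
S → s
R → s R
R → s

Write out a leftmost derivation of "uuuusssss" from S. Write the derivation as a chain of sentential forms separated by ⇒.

S⇒uSR⇒uuSRR⇒uuuSRRR⇒uuuuSRRRR⇒uuuusRRRR⇒uuuussRRR⇒uuuusssRR⇒uuuussssR⇒uuuusssss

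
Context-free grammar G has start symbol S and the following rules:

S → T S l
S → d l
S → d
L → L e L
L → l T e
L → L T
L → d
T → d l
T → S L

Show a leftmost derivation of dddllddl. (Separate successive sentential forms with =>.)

S => TSl   [S → T S l]
TSl => SLSl   [T → S L]
SLSl => TSlLSl   [S → T S l]
TSlLSl => SLSlLSl   [T → S L]
SLSlLSl => dLSlLSl   [S → d]
dLSlLSl => ddSlLSl   [L → d]
ddSlLSl => dddllLSl   [S → d l]
dddllLSl => dddlldSl   [L → d]
dddlldSl => dddllddl   [S → d]

S=>TSl=>SLSl=>TSlLSl=>SLSlLSl=>dLSlLSl=>ddSlLSl=>dddllLSl=>dddlldSl=>dddllddl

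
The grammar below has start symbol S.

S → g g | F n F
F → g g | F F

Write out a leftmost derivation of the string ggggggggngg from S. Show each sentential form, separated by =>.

S => FnF   [S → F n F]
FnF => FFnF   [F → F F]
FFnF => FFFnF   [F → F F]
FFFnF => FFFFnF   [F → F F]
FFFFnF => ggFFFnF   [F → g g]
ggFFFnF => ggggFFnF   [F → g g]
ggggFFnF => ggggggFnF   [F → g g]
ggggggFnF => ggggggggnF   [F → g g]
ggggggggnF => ggggggggngg   [F → g g]

S=>FnF=>FFnF=>FFFnF=>FFFFnF=>ggFFFnF=>ggggFFnF=>ggggggFnF=>ggggggggnF=>ggggggggngg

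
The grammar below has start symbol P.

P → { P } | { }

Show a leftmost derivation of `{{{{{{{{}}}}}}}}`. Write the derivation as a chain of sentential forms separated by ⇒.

P⇒{P}⇒{{P}}⇒{{{P}}}⇒{{{{P}}}}⇒{{{{{P}}}}}⇒{{{{{{P}}}}}}⇒{{{{{{{P}}}}}}}⇒{{{{{{{{}}}}}}}}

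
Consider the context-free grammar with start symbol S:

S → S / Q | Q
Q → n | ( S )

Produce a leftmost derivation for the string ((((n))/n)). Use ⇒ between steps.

S ⇒ Q   [S → Q]
Q ⇒ (S)   [Q → ( S )]
(S) ⇒ (Q)   [S → Q]
(Q) ⇒ ((S))   [Q → ( S )]
((S)) ⇒ ((S/Q))   [S → S / Q]
((S/Q)) ⇒ ((Q/Q))   [S → Q]
((Q/Q)) ⇒ (((S)/Q))   [Q → ( S )]
(((S)/Q)) ⇒ (((Q)/Q))   [S → Q]
(((Q)/Q)) ⇒ ((((S))/Q))   [Q → ( S )]
((((S))/Q)) ⇒ ((((Q))/Q))   [S → Q]
((((Q))/Q)) ⇒ ((((n))/Q))   [Q → n]
((((n))/Q)) ⇒ ((((n))/n))   [Q → n]

S ⇒ Q ⇒ (S) ⇒ (Q) ⇒ ((S)) ⇒ ((S/Q)) ⇒ ((Q/Q)) ⇒ (((S)/Q)) ⇒ (((Q)/Q)) ⇒ ((((S))/Q)) ⇒ ((((Q))/Q)) ⇒ ((((n))/Q)) ⇒ ((((n))/n))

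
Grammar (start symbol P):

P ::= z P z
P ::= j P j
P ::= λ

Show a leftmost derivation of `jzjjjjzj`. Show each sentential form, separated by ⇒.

P ⇒ jPj   [P ::= j P j]
jPj ⇒ jzPzj   [P ::= z P z]
jzPzj ⇒ jzjPjzj   [P ::= j P j]
jzjPjzj ⇒ jzjjPjjzj   [P ::= j P j]
jzjjPjjzj ⇒ jzjjjjzj   [P ::= λ]

P ⇒ jPj ⇒ jzPzj ⇒ jzjPjzj ⇒ jzjjPjjzj ⇒ jzjjjjzj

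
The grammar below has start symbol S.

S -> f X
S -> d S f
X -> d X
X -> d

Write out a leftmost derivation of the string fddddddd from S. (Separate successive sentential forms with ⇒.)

S ⇒ fX   [S -> f X]
fX ⇒ fdX   [X -> d X]
fdX ⇒ fddX   [X -> d X]
fddX ⇒ fdddX   [X -> d X]
fdddX ⇒ fddddX   [X -> d X]
fddddX ⇒ fdddddX   [X -> d X]
fdddddX ⇒ fddddddX   [X -> d X]
fddddddX ⇒ fddddddd   [X -> d]

S ⇒ fX ⇒ fdX ⇒ fddX ⇒ fdddX ⇒ fddddX ⇒ fdddddX ⇒ fddddddX ⇒ fddddddd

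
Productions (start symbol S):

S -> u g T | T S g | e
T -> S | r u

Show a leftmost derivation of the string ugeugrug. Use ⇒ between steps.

S⇒ugT⇒ugS⇒ugTSg⇒ugSSg⇒ugeSg⇒ugeugTg⇒ugeugrug

S ⇒ ugT   [S -> u g T]
ugT ⇒ ugS   [T -> S]
ugS ⇒ ugTSg   [S -> T S g]
ugTSg ⇒ ugSSg   [T -> S]
ugSSg ⇒ ugeSg   [S -> e]
ugeSg ⇒ ugeugTg   [S -> u g T]
ugeugTg ⇒ ugeugrug   [T -> r u]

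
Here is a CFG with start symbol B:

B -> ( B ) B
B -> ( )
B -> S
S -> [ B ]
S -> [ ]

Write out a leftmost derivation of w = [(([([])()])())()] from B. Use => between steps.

B => S => [B] => [(B)B] => [((B)B)B] => [((S)B)B] => [(([B])B)B] => [(([(B)B])B)B] => [(([(S)B])B)B] => [(([([])B])B)B] => [(([([])()])B)B] => [(([([])()])())B] => [(([([])()])())()]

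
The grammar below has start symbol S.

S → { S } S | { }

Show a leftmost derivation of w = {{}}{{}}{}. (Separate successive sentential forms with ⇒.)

S⇒{S}S⇒{{}}S⇒{{}}{S}S⇒{{}}{{}}S⇒{{}}{{}}{}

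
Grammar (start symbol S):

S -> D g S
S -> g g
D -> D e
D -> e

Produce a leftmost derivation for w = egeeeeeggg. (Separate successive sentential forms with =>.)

S => DgS   [S -> D g S]
DgS => egS   [D -> e]
egS => egDgS   [S -> D g S]
egDgS => egDegS   [D -> D e]
egDegS => egDeegS   [D -> D e]
egDeegS => egDeeegS   [D -> D e]
egDeeegS => egDeeeegS   [D -> D e]
egDeeeegS => egeeeeegS   [D -> e]
egeeeeegS => egeeeeeggg   [S -> g g]

S => DgS => egS => egDgS => egDegS => egDeegS => egDeeegS => egDeeeegS => egeeeeegS => egeeeeeggg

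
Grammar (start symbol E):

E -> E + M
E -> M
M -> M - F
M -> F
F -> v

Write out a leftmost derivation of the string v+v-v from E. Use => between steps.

E => E+M   [E -> E + M]
E+M => M+M   [E -> M]
M+M => F+M   [M -> F]
F+M => v+M   [F -> v]
v+M => v+M-F   [M -> M - F]
v+M-F => v+F-F   [M -> F]
v+F-F => v+v-F   [F -> v]
v+v-F => v+v-v   [F -> v]

E => E+M => M+M => F+M => v+M => v+M-F => v+F-F => v+v-F => v+v-v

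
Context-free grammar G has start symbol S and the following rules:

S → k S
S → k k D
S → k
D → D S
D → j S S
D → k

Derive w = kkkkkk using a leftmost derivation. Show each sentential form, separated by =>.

S => kS => kkkD => kkkDS => kkkkS => kkkkkS => kkkkkk

S => kS   [S → k S]
kS => kkkD   [S → k k D]
kkkD => kkkDS   [D → D S]
kkkDS => kkkkS   [D → k]
kkkkS => kkkkkS   [S → k S]
kkkkkS => kkkkkk   [S → k]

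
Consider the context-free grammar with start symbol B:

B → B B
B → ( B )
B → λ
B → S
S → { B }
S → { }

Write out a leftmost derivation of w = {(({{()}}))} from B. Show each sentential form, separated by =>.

B => S => {B} => {(B)} => {((B))} => {((S))} => {(({B}))} => {(({S}))} => {(({{B}}))} => {(({{(B)}}))} => {(({{()}}))}

B => S   [B → S]
S => {B}   [S → { B }]
{B} => {(B)}   [B → ( B )]
{(B)} => {((B))}   [B → ( B )]
{((B))} => {((S))}   [B → S]
{((S))} => {(({B}))}   [S → { B }]
{(({B}))} => {(({S}))}   [B → S]
{(({S}))} => {(({{B}}))}   [S → { B }]
{(({{B}}))} => {(({{(B)}}))}   [B → ( B )]
{(({{(B)}}))} => {(({{()}}))}   [B → λ]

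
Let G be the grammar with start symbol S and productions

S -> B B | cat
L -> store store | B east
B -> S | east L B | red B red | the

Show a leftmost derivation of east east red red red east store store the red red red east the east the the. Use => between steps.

S => B B   [S -> B B]
B B => east L B B   [B -> east L B]
east L B B => east B east B B   [L -> B east]
east B east B B => east east L B east B B   [B -> east L B]
east east L B east B B => east east B east B east B B   [L -> B east]
east east B east B east B B => east east red B red east B east B B   [B -> red B red]
east east red B red east B east B B => east east red red B red red east B east B B   [B -> red B red]
east east red red B red red east B east B B => east east red red red B red red red east B east B B   [B -> red B red]
east east red red red B red red red east B east B B => east east red red red east L B red red red east B east B B   [B -> east L B]
east east red red red east L B red red red east B east B B => east east red red red east store store B red red red east B east B B   [L -> store store]
east east red red red east store store B red red red east B east B B => east east red red red east store store the red red red east B east B B   [B -> the]
east east red red red east store store the red red red east B east B B => east east red red red east store store the red red red east the east B B   [B -> the]
east east red red red east store store the red red red east the east B B => east east red red red east store store the red red red east the east the B   [B -> the]
east east red red red east store store the red red red east the east the B => east east red red red east store store the red red red east the east the the   [B -> the]

S => B B => east L B B => east B east B B => east east L B east B B => east east B east B east B B => east east red B red east B east B B => east east red red B red red east B east B B => east east red red red B red red red east B east B B => east east red red red east L B red red red east B east B B => east east red red red east store store B red red red east B east B B => east east red red red east store store the red red red east B east B B => east east red red red east store store the red red red east the east B B => east east red red red east store store the red red red east the east the B => east east red red red east store store the red red red east the east the the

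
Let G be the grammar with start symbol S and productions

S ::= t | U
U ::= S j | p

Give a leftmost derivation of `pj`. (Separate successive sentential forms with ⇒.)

S ⇒ U ⇒ Sj ⇒ Uj ⇒ pj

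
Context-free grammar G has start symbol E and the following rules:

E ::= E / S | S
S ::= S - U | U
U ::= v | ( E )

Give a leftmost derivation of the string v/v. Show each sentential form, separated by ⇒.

E ⇒ E/S   [E ::= E / S]
E/S ⇒ S/S   [E ::= S]
S/S ⇒ U/S   [S ::= U]
U/S ⇒ v/S   [U ::= v]
v/S ⇒ v/U   [S ::= U]
v/U ⇒ v/v   [U ::= v]

E⇒E/S⇒S/S⇒U/S⇒v/S⇒v/U⇒v/v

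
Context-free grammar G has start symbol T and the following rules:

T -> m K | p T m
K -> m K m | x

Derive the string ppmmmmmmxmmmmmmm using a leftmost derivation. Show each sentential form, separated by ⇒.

T ⇒ pTm ⇒ ppTmm ⇒ ppmKmm ⇒ ppmmKmmm ⇒ ppmmmKmmmm ⇒ ppmmmmKmmmmm ⇒ ppmmmmmKmmmmmm ⇒ ppmmmmmmKmmmmmmm ⇒ ppmmmmmmxmmmmmmm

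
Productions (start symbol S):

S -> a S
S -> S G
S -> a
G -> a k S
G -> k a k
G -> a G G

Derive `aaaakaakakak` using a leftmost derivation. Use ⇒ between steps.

S ⇒ aS ⇒ aSG ⇒ aaG ⇒ aaaGG ⇒ aaaakSG ⇒ aaaakSGG ⇒ aaaakaGG ⇒ aaaakaakSG ⇒ aaaakaakaG ⇒ aaaakaakakak

S ⇒ aS   [S -> a S]
aS ⇒ aSG   [S -> S G]
aSG ⇒ aaG   [S -> a]
aaG ⇒ aaaGG   [G -> a G G]
aaaGG ⇒ aaaakSG   [G -> a k S]
aaaakSG ⇒ aaaakSGG   [S -> S G]
aaaakSGG ⇒ aaaakaGG   [S -> a]
aaaakaGG ⇒ aaaakaakSG   [G -> a k S]
aaaakaakSG ⇒ aaaakaakaG   [S -> a]
aaaakaakaG ⇒ aaaakaakakak   [G -> k a k]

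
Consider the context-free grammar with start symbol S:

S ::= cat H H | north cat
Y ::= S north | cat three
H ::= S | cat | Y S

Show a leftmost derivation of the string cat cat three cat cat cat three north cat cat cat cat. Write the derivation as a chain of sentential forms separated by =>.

S => cat H H   [S ::= cat H H]
cat H H => cat Y S H   [H ::= Y S]
cat Y S H => cat cat three S H   [Y ::= cat three]
cat cat three S H => cat cat three cat H H H   [S ::= cat H H]
cat cat three cat H H H => cat cat three cat S H H   [H ::= S]
cat cat three cat S H H => cat cat three cat cat H H H H   [S ::= cat H H]
cat cat three cat cat H H H H => cat cat three cat cat Y S H H H   [H ::= Y S]
cat cat three cat cat Y S H H H => cat cat three cat cat cat three S H H H   [Y ::= cat three]
cat cat three cat cat cat three S H H H => cat cat three cat cat cat three north cat H H H   [S ::= north cat]
cat cat three cat cat cat three north cat H H H => cat cat three cat cat cat three north cat cat H H   [H ::= cat]
cat cat three cat cat cat three north cat cat H H => cat cat three cat cat cat three north cat cat cat H   [H ::= cat]
cat cat three cat cat cat three north cat cat cat H => cat cat three cat cat cat three north cat cat cat cat   [H ::= cat]

S => cat H H => cat Y S H => cat cat three S H => cat cat three cat H H H => cat cat three cat S H H => cat cat three cat cat H H H H => cat cat three cat cat Y S H H H => cat cat three cat cat cat three S H H H => cat cat three cat cat cat three north cat H H H => cat cat three cat cat cat three north cat cat H H => cat cat three cat cat cat three north cat cat cat H => cat cat three cat cat cat three north cat cat cat cat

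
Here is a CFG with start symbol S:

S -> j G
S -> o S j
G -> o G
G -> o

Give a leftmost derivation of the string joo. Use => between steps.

S => jG   [S -> j G]
jG => joG   [G -> o G]
joG => joo   [G -> o]

S => jG => joG => joo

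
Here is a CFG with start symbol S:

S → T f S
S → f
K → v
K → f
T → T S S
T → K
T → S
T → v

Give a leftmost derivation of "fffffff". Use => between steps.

S => TfS => KfS => ffS => ffTfS => ffTSSfS => ffSSSfS => fffSSfS => ffffSfS => ffffffS => fffffff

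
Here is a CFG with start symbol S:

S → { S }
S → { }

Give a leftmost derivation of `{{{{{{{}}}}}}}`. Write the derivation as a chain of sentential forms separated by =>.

S=>{S}=>{{S}}=>{{{S}}}=>{{{{S}}}}=>{{{{{S}}}}}=>{{{{{{S}}}}}}=>{{{{{{{}}}}}}}

S => {S}   [S → { S }]
{S} => {{S}}   [S → { S }]
{{S}} => {{{S}}}   [S → { S }]
{{{S}}} => {{{{S}}}}   [S → { S }]
{{{{S}}}} => {{{{{S}}}}}   [S → { S }]
{{{{{S}}}}} => {{{{{{S}}}}}}   [S → { S }]
{{{{{{S}}}}}} => {{{{{{{}}}}}}}   [S → { }]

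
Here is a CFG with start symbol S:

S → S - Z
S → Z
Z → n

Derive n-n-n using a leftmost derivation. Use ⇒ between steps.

S ⇒ S-Z ⇒ S-Z-Z ⇒ Z-Z-Z ⇒ n-Z-Z ⇒ n-n-Z ⇒ n-n-n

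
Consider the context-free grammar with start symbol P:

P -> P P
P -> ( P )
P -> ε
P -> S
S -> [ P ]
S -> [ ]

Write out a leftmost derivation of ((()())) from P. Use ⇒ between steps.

P ⇒ (P) ⇒ ((P)) ⇒ ((PP)) ⇒ (((P)P)) ⇒ ((()P)) ⇒ ((()(P))) ⇒ ((()()))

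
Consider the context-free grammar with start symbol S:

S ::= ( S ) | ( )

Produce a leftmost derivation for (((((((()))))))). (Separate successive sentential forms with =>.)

S => (S)   [S ::= ( S )]
(S) => ((S))   [S ::= ( S )]
((S)) => (((S)))   [S ::= ( S )]
(((S))) => ((((S))))   [S ::= ( S )]
((((S)))) => (((((S)))))   [S ::= ( S )]
(((((S))))) => ((((((S))))))   [S ::= ( S )]
((((((S)))))) => (((((((S)))))))   [S ::= ( S )]
(((((((S))))))) => (((((((())))))))   [S ::= ( )]

S => (S) => ((S)) => (((S))) => ((((S)))) => (((((S))))) => ((((((S)))))) => (((((((S))))))) => (((((((())))))))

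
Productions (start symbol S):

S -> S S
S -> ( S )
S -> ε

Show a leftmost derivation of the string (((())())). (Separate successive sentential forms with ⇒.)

S ⇒ (S)   [S -> ( S )]
(S) ⇒ ((S))   [S -> ( S )]
((S)) ⇒ ((SS))   [S -> S S]
((SS)) ⇒ (((S)S))   [S -> ( S )]
(((S)S)) ⇒ ((((S))S))   [S -> ( S )]
((((S))S)) ⇒ (((())S))   [S -> ε]
(((())S)) ⇒ (((())(S)))   [S -> ( S )]
(((())(S))) ⇒ (((())()))   [S -> ε]

S ⇒ (S) ⇒ ((S)) ⇒ ((SS)) ⇒ (((S)S)) ⇒ ((((S))S)) ⇒ (((())S)) ⇒ (((())(S))) ⇒ (((())()))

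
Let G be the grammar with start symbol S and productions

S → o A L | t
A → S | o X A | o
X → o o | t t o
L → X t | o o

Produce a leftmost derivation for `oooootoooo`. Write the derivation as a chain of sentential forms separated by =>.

S => oAL => ooXAL => ooooAL => ooooSL => oooooALL => oooooSLL => oooootLL => oooootooL => oooootoooo

S => oAL   [S → o A L]
oAL => ooXAL   [A → o X A]
ooXAL => ooooAL   [X → o o]
ooooAL => ooooSL   [A → S]
ooooSL => oooooALL   [S → o A L]
oooooALL => oooooSLL   [A → S]
oooooSLL => oooootLL   [S → t]
oooootLL => oooootooL   [L → o o]
oooootooL => oooootoooo   [L → o o]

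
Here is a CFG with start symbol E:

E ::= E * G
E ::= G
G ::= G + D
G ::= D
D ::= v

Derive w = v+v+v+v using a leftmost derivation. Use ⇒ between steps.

E ⇒ G ⇒ G+D ⇒ G+D+D ⇒ G+D+D+D ⇒ D+D+D+D ⇒ v+D+D+D ⇒ v+v+D+D ⇒ v+v+v+D ⇒ v+v+v+v

E ⇒ G   [E ::= G]
G ⇒ G+D   [G ::= G + D]
G+D ⇒ G+D+D   [G ::= G + D]
G+D+D ⇒ G+D+D+D   [G ::= G + D]
G+D+D+D ⇒ D+D+D+D   [G ::= D]
D+D+D+D ⇒ v+D+D+D   [D ::= v]
v+D+D+D ⇒ v+v+D+D   [D ::= v]
v+v+D+D ⇒ v+v+v+D   [D ::= v]
v+v+v+D ⇒ v+v+v+v   [D ::= v]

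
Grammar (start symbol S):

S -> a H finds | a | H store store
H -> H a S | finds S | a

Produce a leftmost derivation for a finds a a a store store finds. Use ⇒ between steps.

S ⇒ a H finds ⇒ a H a S finds ⇒ a finds S a S finds ⇒ a finds a a S finds ⇒ a finds a a H store store finds ⇒ a finds a a a store store finds

S ⇒ a H finds   [S -> a H finds]
a H finds ⇒ a H a S finds   [H -> H a S]
a H a S finds ⇒ a finds S a S finds   [H -> finds S]
a finds S a S finds ⇒ a finds a a S finds   [S -> a]
a finds a a S finds ⇒ a finds a a H store store finds   [S -> H store store]
a finds a a H store store finds ⇒ a finds a a a store store finds   [H -> a]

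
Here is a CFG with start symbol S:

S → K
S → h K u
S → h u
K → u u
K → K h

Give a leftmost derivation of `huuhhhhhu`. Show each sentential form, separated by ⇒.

S ⇒ hKu   [S → h K u]
hKu ⇒ hKhu   [K → K h]
hKhu ⇒ hKhhu   [K → K h]
hKhhu ⇒ hKhhhu   [K → K h]
hKhhhu ⇒ hKhhhhu   [K → K h]
hKhhhhu ⇒ hKhhhhhu   [K → K h]
hKhhhhhu ⇒ huuhhhhhu   [K → u u]

S ⇒ hKu ⇒ hKhu ⇒ hKhhu ⇒ hKhhhu ⇒ hKhhhhu ⇒ hKhhhhhu ⇒ huuhhhhhu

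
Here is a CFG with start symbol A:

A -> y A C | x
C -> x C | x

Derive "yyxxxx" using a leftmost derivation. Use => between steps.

A=>yAC=>yyACC=>yyxCC=>yyxxCC=>yyxxxC=>yyxxxx

A => yAC   [A -> y A C]
yAC => yyACC   [A -> y A C]
yyACC => yyxCC   [A -> x]
yyxCC => yyxxCC   [C -> x C]
yyxxCC => yyxxxC   [C -> x]
yyxxxC => yyxxxx   [C -> x]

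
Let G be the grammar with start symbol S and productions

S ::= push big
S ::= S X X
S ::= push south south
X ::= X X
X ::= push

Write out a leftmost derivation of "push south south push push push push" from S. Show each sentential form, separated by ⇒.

S ⇒ S X X ⇒ push south south X X ⇒ push south south push X ⇒ push south south push X X ⇒ push south south push X X X ⇒ push south south push push X X ⇒ push south south push push push X ⇒ push south south push push push push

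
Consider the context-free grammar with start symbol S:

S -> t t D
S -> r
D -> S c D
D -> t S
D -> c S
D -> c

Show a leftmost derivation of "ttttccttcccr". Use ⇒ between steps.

S⇒ttD⇒ttScD⇒ttttDcD⇒ttttccD⇒ttttccScD⇒ttttccttDcD⇒ttttccttccD⇒ttttccttcccS⇒ttttccttcccr

S ⇒ ttD   [S -> t t D]
ttD ⇒ ttScD   [D -> S c D]
ttScD ⇒ ttttDcD   [S -> t t D]
ttttDcD ⇒ ttttccD   [D -> c]
ttttccD ⇒ ttttccScD   [D -> S c D]
ttttccScD ⇒ ttttccttDcD   [S -> t t D]
ttttccttDcD ⇒ ttttccttccD   [D -> c]
ttttccttccD ⇒ ttttccttcccS   [D -> c S]
ttttccttcccS ⇒ ttttccttcccr   [S -> r]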